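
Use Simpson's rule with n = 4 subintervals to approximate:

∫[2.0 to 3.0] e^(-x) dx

f(x) = e^(-x)
a = 2.0, b = 3.0, n = 4
h = (b - a)/n = 0.250000

Simpson's rule: (h/3)[f(x₀) + 4f(x₁) + 2f(x₂) + ... + f(xₙ)]

x_0 = 2.0000, f(x_0) = 0.135335, coefficient = 1
x_1 = 2.2500, f(x_1) = 0.105399, coefficient = 4
x_2 = 2.5000, f(x_2) = 0.082085, coefficient = 2
x_3 = 2.7500, f(x_3) = 0.063928, coefficient = 4
x_4 = 3.0000, f(x_4) = 0.049787, coefficient = 1

I ≈ (0.250000/3) × 1.026601 = 0.085550
Exact value: 0.085548
Error: 0.000002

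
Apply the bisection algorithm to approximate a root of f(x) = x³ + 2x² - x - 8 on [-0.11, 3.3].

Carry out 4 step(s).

f(x) = x³ + 2x² - x - 8
Initial interval: [-0.11, 3.3]

Iteration 1:
  c_1 = (-0.110000 + 3.300000)/2 = 1.595000
  f(c_1) = f(1.595000) = -0.449230
  f(a) × f(c) ≥ 0, new interval: [1.595000, 3.300000]
Iteration 2:
  c_2 = (1.595000 + 3.300000)/2 = 2.447500
  f(c_2) = f(2.447500) = 16.194165
  f(a) × f(c) < 0, new interval: [1.595000, 2.447500]
Iteration 3:
  c_3 = (1.595000 + 2.447500)/2 = 2.021250
  f(c_3) = f(2.021250) = 6.407372
  f(a) × f(c) < 0, new interval: [1.595000, 2.021250]
Iteration 4:
  c_4 = (1.595000 + 2.021250)/2 = 1.808125
  f(c_4) = f(1.808125) = 2.641839
  f(a) × f(c) < 0, new interval: [1.595000, 1.808125]

After 4 iteration(s), the approximation is c_4 = 1.808125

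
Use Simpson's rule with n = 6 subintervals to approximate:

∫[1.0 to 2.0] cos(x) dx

f(x) = cos(x)
a = 1.0, b = 2.0, n = 6
h = (b - a)/n = 0.166667

Simpson's rule: (h/3)[f(x₀) + 4f(x₁) + 2f(x₂) + ... + f(xₙ)]

x_0 = 1.0000, f(x_0) = 0.540302, coefficient = 1
x_1 = 1.1667, f(x_1) = 0.393219, coefficient = 4
x_2 = 1.3333, f(x_2) = 0.235238, coefficient = 2
x_3 = 1.5000, f(x_3) = 0.070737, coefficient = 4
x_4 = 1.6667, f(x_4) = -0.095724, coefficient = 2
x_5 = 1.8333, f(x_5) = -0.259531, coefficient = 4
x_6 = 2.0000, f(x_6) = -0.416147, coefficient = 1

I ≈ (0.166667/3) × 1.220881 = 0.067827
Exact value: 0.067826
Error: 0.000000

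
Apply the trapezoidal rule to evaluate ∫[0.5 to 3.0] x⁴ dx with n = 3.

f(x) = x⁴
a = 0.5, b = 3.0, n = 3
h = (b - a)/n = 0.833333

Trapezoidal rule: (h/2)[f(x₀) + 2f(x₁) + 2f(x₂) + ... + f(xₙ)]

x_0 = 0.5000, f(x_0) = 0.062500, coefficient = 1
x_1 = 1.3333, f(x_1) = 3.160494, coefficient = 2
x_2 = 2.1667, f(x_2) = 22.037809, coefficient = 2
x_3 = 3.0000, f(x_3) = 81.000000, coefficient = 1

I ≈ (0.833333/2) × 131.459105 = 54.774627
Exact value: 48.593750
Error: 6.180877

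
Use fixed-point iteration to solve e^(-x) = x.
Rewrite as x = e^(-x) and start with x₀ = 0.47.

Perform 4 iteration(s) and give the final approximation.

Equation: e^(-x) = x
Fixed-point form: x = e^(-x)
x₀ = 0.47

x_1 = g(0.470000) = 0.625002
x_2 = g(0.625002) = 0.535260
x_3 = g(0.535260) = 0.585517
x_4 = g(0.585517) = 0.556818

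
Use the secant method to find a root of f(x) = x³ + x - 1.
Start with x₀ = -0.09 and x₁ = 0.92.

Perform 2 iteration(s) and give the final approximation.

f(x) = x³ + x - 1
x₀ = -0.09, x₁ = 0.92

Secant formula: x_{n+1} = x_n - f(x_n)(x_n - x_{n-1})/(f(x_n) - f(x_{n-1}))

Iteration 1:
  f(-0.090000) = -1.090729
  f(0.920000) = 0.698688
  x_2 = 0.920000 - 0.698688×(0.920000 - (-0.090000))/(0.698688 - (-1.090729))
       = 0.525640
Iteration 2:
  f(0.920000) = 0.698688
  f(0.525640) = -0.329127
  x_3 = 0.525640 - (-0.329127)×(0.525640 - 0.920000)/(-0.329127 - 0.698688)
       = 0.651922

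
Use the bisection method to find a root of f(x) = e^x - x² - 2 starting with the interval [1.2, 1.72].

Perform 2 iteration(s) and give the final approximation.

f(x) = e^x - x² - 2
Initial interval: [1.2, 1.72]

Iteration 1:
  c_1 = (1.200000 + 1.720000)/2 = 1.460000
  f(c_1) = f(1.460000) = 0.174360
  f(a) × f(c) < 0, new interval: [1.200000, 1.460000]
Iteration 2:
  c_2 = (1.200000 + 1.460000)/2 = 1.330000
  f(c_2) = f(1.330000) = 0.012143
  f(a) × f(c) < 0, new interval: [1.200000, 1.330000]

After 2 iteration(s), the approximation is c_2 = 1.330000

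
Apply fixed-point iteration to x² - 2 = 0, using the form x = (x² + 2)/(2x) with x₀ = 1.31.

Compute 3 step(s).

Equation: x² - 2 = 0
Fixed-point form: x = (x² + 2)/(2x)
x₀ = 1.31

x_1 = g(1.310000) = 1.418359
x_2 = g(1.418359) = 1.414220
x_3 = g(1.414220) = 1.414214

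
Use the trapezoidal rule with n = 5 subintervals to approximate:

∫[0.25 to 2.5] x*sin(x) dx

f(x) = x*sin(x)
a = 0.25, b = 2.5, n = 5
h = (b - a)/n = 0.450000

Trapezoidal rule: (h/2)[f(x₀) + 2f(x₁) + 2f(x₂) + ... + f(xₙ)]

x_0 = 0.2500, f(x_0) = 0.061851, coefficient = 1
x_1 = 0.7000, f(x_1) = 0.450952, coefficient = 2
x_2 = 1.1500, f(x_2) = 1.049679, coefficient = 2
x_3 = 1.6000, f(x_3) = 1.599318, coefficient = 2
x_4 = 2.0500, f(x_4) = 1.819093, coefficient = 2
x_5 = 2.5000, f(x_5) = 1.496180, coefficient = 1

I ≈ (0.450000/2) × 11.396114 = 2.564126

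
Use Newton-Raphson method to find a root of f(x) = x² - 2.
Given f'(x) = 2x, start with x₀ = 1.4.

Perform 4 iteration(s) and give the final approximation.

f(x) = x² - 2
f'(x) = 2x
x₀ = 1.4

Newton-Raphson formula: x_{n+1} = x_n - f(x_n)/f'(x_n)

Iteration 1:
  f(1.400000) = -0.040000
  f'(1.400000) = 2.800000
  x_1 = 1.400000 - (-0.040000)/2.800000 = 1.414286
Iteration 2:
  f(1.414286) = 0.000204
  f'(1.414286) = 2.828571
  x_2 = 1.414286 - 0.000204/2.828571 = 1.414214
Iteration 3:
  f(1.414214) = 0.000000
  f'(1.414214) = 2.828427
  x_3 = 1.414214 - 0.000000/2.828427 = 1.414214
Iteration 4:
  f(1.414214) = 0.000000
  f'(1.414214) = 2.828427
  x_4 = 1.414214 - 0.000000/2.828427 = 1.414214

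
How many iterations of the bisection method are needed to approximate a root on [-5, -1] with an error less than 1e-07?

We need (b-a)/2^n ≤ 1e-07
(-1 - (-5))/2^n ≤ 1e-07
4/2^n ≤ 1e-07
2^n ≥ 40000000
n ≥ log₂(40000000) = 25.25
n ≥ 26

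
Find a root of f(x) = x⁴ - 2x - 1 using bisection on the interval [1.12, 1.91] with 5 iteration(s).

f(x) = x⁴ - 2x - 1
Initial interval: [1.12, 1.91]

Iteration 1:
  c_1 = (1.120000 + 1.910000)/2 = 1.515000
  f(c_1) = f(1.515000) = 1.238058
  f(a) × f(c) < 0, new interval: [1.120000, 1.515000]
Iteration 2:
  c_2 = (1.120000 + 1.515000)/2 = 1.317500
  f(c_2) = f(1.317500) = -0.621977
  f(a) × f(c) ≥ 0, new interval: [1.317500, 1.515000]
Iteration 3:
  c_3 = (1.317500 + 1.515000)/2 = 1.416250
  f(c_3) = f(1.416250) = 0.190589
  f(a) × f(c) < 0, new interval: [1.317500, 1.416250]
Iteration 4:
  c_4 = (1.317500 + 1.416250)/2 = 1.366875
  f(c_4) = f(1.366875) = -0.243028
  f(a) × f(c) ≥ 0, new interval: [1.366875, 1.416250]
Iteration 5:
  c_5 = (1.366875 + 1.416250)/2 = 1.391563
  f(c_5) = f(1.391563) = -0.033301
  f(a) × f(c) ≥ 0, new interval: [1.391563, 1.416250]

After 5 iteration(s), the approximation is c_5 = 1.391563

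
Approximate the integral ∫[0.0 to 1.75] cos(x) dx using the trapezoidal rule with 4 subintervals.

f(x) = cos(x)
a = 0.0, b = 1.75, n = 4
h = (b - a)/n = 0.437500

Trapezoidal rule: (h/2)[f(x₀) + 2f(x₁) + 2f(x₂) + ... + f(xₙ)]

x_0 = 0.0000, f(x_0) = 1.000000, coefficient = 1
x_1 = 0.4375, f(x_1) = 0.905814, coefficient = 2
x_2 = 0.8750, f(x_2) = 0.640997, coefficient = 2
x_3 = 1.3125, f(x_3) = 0.255434, coefficient = 2
x_4 = 1.7500, f(x_4) = -0.178246, coefficient = 1

I ≈ (0.437500/2) × 4.426243 = 0.968241
Exact value: 0.983986
Error: 0.015745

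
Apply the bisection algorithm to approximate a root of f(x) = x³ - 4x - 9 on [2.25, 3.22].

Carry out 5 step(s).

f(x) = x³ - 4x - 9
Initial interval: [2.25, 3.22]

Iteration 1:
  c_1 = (2.250000 + 3.220000)/2 = 2.735000
  f(c_1) = f(2.735000) = 0.518415
  f(a) × f(c) < 0, new interval: [2.250000, 2.735000]
Iteration 2:
  c_2 = (2.250000 + 2.735000)/2 = 2.492500
  f(c_2) = f(2.492500) = -3.485204
  f(a) × f(c) ≥ 0, new interval: [2.492500, 2.735000]
Iteration 3:
  c_3 = (2.492500 + 2.735000)/2 = 2.613750
  f(c_3) = f(2.613750) = -1.598673
  f(a) × f(c) ≥ 0, new interval: [2.613750, 2.735000]
Iteration 4:
  c_4 = (2.613750 + 2.735000)/2 = 2.674375
  f(c_4) = f(2.674375) = -0.569617
  f(a) × f(c) ≥ 0, new interval: [2.674375, 2.735000]
Iteration 5:
  c_5 = (2.674375 + 2.735000)/2 = 2.704688
  f(c_5) = f(2.704688) = -0.033056
  f(a) × f(c) ≥ 0, new interval: [2.704688, 2.735000]

After 5 iteration(s), the approximation is c_5 = 2.704688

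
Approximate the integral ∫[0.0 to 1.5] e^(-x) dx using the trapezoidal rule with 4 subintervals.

f(x) = e^(-x)
a = 0.0, b = 1.5, n = 4
h = (b - a)/n = 0.375000

Trapezoidal rule: (h/2)[f(x₀) + 2f(x₁) + 2f(x₂) + ... + f(xₙ)]

x_0 = 0.0000, f(x_0) = 1.000000, coefficient = 1
x_1 = 0.3750, f(x_1) = 0.687289, coefficient = 2
x_2 = 0.7500, f(x_2) = 0.472367, coefficient = 2
x_3 = 1.1250, f(x_3) = 0.324652, coefficient = 2
x_4 = 1.5000, f(x_4) = 0.223130, coefficient = 1

I ≈ (0.375000/2) × 4.191747 = 0.785953
Exact value: 0.776870
Error: 0.009083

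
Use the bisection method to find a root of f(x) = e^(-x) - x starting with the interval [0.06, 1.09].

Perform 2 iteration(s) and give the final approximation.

f(x) = e^(-x) - x
Initial interval: [0.06, 1.09]

Iteration 1:
  c_1 = (0.060000 + 1.090000)/2 = 0.575000
  f(c_1) = f(0.575000) = -0.012295
  f(a) × f(c) < 0, new interval: [0.060000, 0.575000]
Iteration 2:
  c_2 = (0.060000 + 0.575000)/2 = 0.317500
  f(c_2) = f(0.317500) = 0.410467
  f(a) × f(c) ≥ 0, new interval: [0.317500, 0.575000]

After 2 iteration(s), the approximation is c_2 = 0.317500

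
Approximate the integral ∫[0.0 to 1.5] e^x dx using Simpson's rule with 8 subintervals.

f(x) = e^x
a = 0.0, b = 1.5, n = 8
h = (b - a)/n = 0.187500

Simpson's rule: (h/3)[f(x₀) + 4f(x₁) + 2f(x₂) + ... + f(xₙ)]

x_0 = 0.0000, f(x_0) = 1.000000, coefficient = 1
x_1 = 0.1875, f(x_1) = 1.206230, coefficient = 4
x_2 = 0.3750, f(x_2) = 1.454991, coefficient = 2
x_3 = 0.5625, f(x_3) = 1.755055, coefficient = 4
x_4 = 0.7500, f(x_4) = 2.117000, coefficient = 2
x_5 = 0.9375, f(x_5) = 2.553589, coefficient = 4
x_6 = 1.1250, f(x_6) = 3.080217, coefficient = 2
x_7 = 1.3125, f(x_7) = 3.715451, coefficient = 4
x_8 = 1.5000, f(x_8) = 4.481689, coefficient = 1

I ≈ (0.187500/3) × 55.707406 = 3.481713
Exact value: 3.481689
Error: 0.000024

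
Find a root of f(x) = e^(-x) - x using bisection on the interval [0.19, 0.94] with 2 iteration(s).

f(x) = e^(-x) - x
Initial interval: [0.19, 0.94]

Iteration 1:
  c_1 = (0.190000 + 0.940000)/2 = 0.565000
  f(c_1) = f(0.565000) = 0.003360
  f(a) × f(c) ≥ 0, new interval: [0.565000, 0.940000]
Iteration 2:
  c_2 = (0.565000 + 0.940000)/2 = 0.752500
  f(c_2) = f(0.752500) = -0.281313
  f(a) × f(c) < 0, new interval: [0.565000, 0.752500]

After 2 iteration(s), the approximation is c_2 = 0.752500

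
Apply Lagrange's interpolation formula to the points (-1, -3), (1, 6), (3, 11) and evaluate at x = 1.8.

Lagrange interpolation formula:
P(x) = Σ yᵢ × Lᵢ(x)
where Lᵢ(x) = Π_{j≠i} (x - xⱼ)/(xᵢ - xⱼ)

L_0(1.8) = (1.8 - 1)/(-1 - 1) × (1.8 - 3)/(-1 - 3) = -0.120000
L_1(1.8) = (1.8 - (-1))/(1 - (-1)) × (1.8 - 3)/(1 - 3) = 0.840000
L_2(1.8) = (1.8 - (-1))/(3 - (-1)) × (1.8 - 1)/(3 - 1) = 0.280000

P(1.8) = (-3)×L_0(1.8) + 6×L_1(1.8) + 11×L_2(1.8)
P(1.8) = 8.480000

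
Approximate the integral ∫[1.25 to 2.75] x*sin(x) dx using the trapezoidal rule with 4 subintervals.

f(x) = x*sin(x)
a = 1.25, b = 2.75, n = 4
h = (b - a)/n = 0.375000

Trapezoidal rule: (h/2)[f(x₀) + 2f(x₁) + 2f(x₂) + ... + f(xₙ)]

x_0 = 1.2500, f(x_0) = 1.186231, coefficient = 1
x_1 = 1.6250, f(x_1) = 1.622613, coefficient = 2
x_2 = 2.0000, f(x_2) = 1.818595, coefficient = 2
x_3 = 2.3750, f(x_3) = 1.647502, coefficient = 2
x_4 = 2.7500, f(x_4) = 1.049568, coefficient = 1

I ≈ (0.375000/2) × 12.413219 = 2.327479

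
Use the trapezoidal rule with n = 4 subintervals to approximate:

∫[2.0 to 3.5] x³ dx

f(x) = x³
a = 2.0, b = 3.5, n = 4
h = (b - a)/n = 0.375000

Trapezoidal rule: (h/2)[f(x₀) + 2f(x₁) + 2f(x₂) + ... + f(xₙ)]

x_0 = 2.0000, f(x_0) = 8.000000, coefficient = 1
x_1 = 2.3750, f(x_1) = 13.396484, coefficient = 2
x_2 = 2.7500, f(x_2) = 20.796875, coefficient = 2
x_3 = 3.1250, f(x_3) = 30.517578, coefficient = 2
x_4 = 3.5000, f(x_4) = 42.875000, coefficient = 1

I ≈ (0.375000/2) × 180.296875 = 33.805664
Exact value: 33.515625
Error: 0.290039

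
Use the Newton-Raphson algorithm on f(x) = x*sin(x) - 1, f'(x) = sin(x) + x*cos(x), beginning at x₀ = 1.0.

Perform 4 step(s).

f(x) = x*sin(x) - 1
f'(x) = sin(x) + x*cos(x)
x₀ = 1.0

Newton-Raphson formula: x_{n+1} = x_n - f(x_n)/f'(x_n)

Iteration 1:
  f(1.000000) = -0.158529
  f'(1.000000) = 1.381773
  x_1 = 1.000000 - (-0.158529)/1.381773 = 1.114729
Iteration 2:
  f(1.114729) = 0.000794
  f'(1.114729) = 1.388741
  x_2 = 1.114729 - 0.000794/1.388741 = 1.114157
Iteration 3:
  f(1.114157) = 0.000000
  f'(1.114157) = 1.388809
  x_3 = 1.114157 - 0.000000/1.388809 = 1.114157
Iteration 4:
  f(1.114157) = 0.000000
  f'(1.114157) = 1.388809
  x_4 = 1.114157 - 0.000000/1.388809 = 1.114157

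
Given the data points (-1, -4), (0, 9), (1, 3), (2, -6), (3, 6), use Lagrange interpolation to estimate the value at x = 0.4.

Lagrange interpolation formula:
P(x) = Σ yᵢ × Lᵢ(x)
where Lᵢ(x) = Π_{j≠i} (x - xⱼ)/(xᵢ - xⱼ)

L_0(0.4) = (0.4 - 0)/(-1 - 0) × (0.4 - 1)/(-1 - 1) × (0.4 - 2)/(-1 - 2) × (0.4 - 3)/(-1 - 3) = -0.041600
L_1(0.4) = (0.4 - (-1))/(0 - (-1)) × (0.4 - 1)/(0 - 1) × (0.4 - 2)/(0 - 2) × (0.4 - 3)/(0 - 3) = 0.582400
L_2(0.4) = (0.4 - (-1))/(1 - (-1)) × (0.4 - 0)/(1 - 0) × (0.4 - 2)/(1 - 2) × (0.4 - 3)/(1 - 3) = 0.582400
L_3(0.4) = (0.4 - (-1))/(2 - (-1)) × (0.4 - 0)/(2 - 0) × (0.4 - 1)/(2 - 1) × (0.4 - 3)/(2 - 3) = -0.145600
L_4(0.4) = (0.4 - (-1))/(3 - (-1)) × (0.4 - 0)/(3 - 0) × (0.4 - 1)/(3 - 1) × (0.4 - 2)/(3 - 2) = 0.022400

P(0.4) = (-4)×L_0(0.4) + 9×L_1(0.4) + 3×L_2(0.4) + (-6)×L_3(0.4) + 6×L_4(0.4)
P(0.4) = 8.163200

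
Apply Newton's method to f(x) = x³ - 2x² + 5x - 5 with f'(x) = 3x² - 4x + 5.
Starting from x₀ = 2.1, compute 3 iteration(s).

f(x) = x³ - 2x² + 5x - 5
f'(x) = 3x² - 4x + 5
x₀ = 2.1

Newton-Raphson formula: x_{n+1} = x_n - f(x_n)/f'(x_n)

Iteration 1:
  f(2.100000) = 5.941000
  f'(2.100000) = 9.830000
  x_1 = 2.100000 - 5.941000/9.830000 = 1.495626
Iteration 2:
  f(1.495626) = 1.349895
  f'(1.495626) = 5.728186
  x_2 = 1.495626 - 1.349895/5.728186 = 1.259967
Iteration 3:
  f(1.259967) = 0.125021
  f'(1.259967) = 4.722683
  x_3 = 1.259967 - 0.125021/4.722683 = 1.233495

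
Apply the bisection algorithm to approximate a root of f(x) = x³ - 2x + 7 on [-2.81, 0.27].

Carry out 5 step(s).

f(x) = x³ - 2x + 7
Initial interval: [-2.81, 0.27]

Iteration 1:
  c_1 = (-2.810000 + 0.270000)/2 = -1.270000
  f(c_1) = f(-1.270000) = 7.491617
  f(a) × f(c) < 0, new interval: [-2.810000, -1.270000]
Iteration 2:
  c_2 = (-2.810000 + (-1.270000))/2 = -2.040000
  f(c_2) = f(-2.040000) = 2.590336
  f(a) × f(c) < 0, new interval: [-2.810000, -2.040000]
Iteration 3:
  c_3 = (-2.810000 + (-2.040000))/2 = -2.425000
  f(c_3) = f(-2.425000) = -2.410516
  f(a) × f(c) ≥ 0, new interval: [-2.425000, -2.040000]
Iteration 4:
  c_4 = (-2.425000 + (-2.040000))/2 = -2.232500
  f(c_4) = f(-2.232500) = 0.338094
  f(a) × f(c) < 0, new interval: [-2.425000, -2.232500]
Iteration 5:
  c_5 = (-2.425000 + (-2.232500))/2 = -2.328750
  f(c_5) = f(-2.328750) = -0.971490
  f(a) × f(c) ≥ 0, new interval: [-2.328750, -2.232500]

After 5 iteration(s), the approximation is c_5 = -2.328750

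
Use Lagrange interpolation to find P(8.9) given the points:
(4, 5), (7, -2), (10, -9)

Lagrange interpolation formula:
P(x) = Σ yᵢ × Lᵢ(x)
where Lᵢ(x) = Π_{j≠i} (x - xⱼ)/(xᵢ - xⱼ)

L_0(8.9) = (8.9 - 7)/(4 - 7) × (8.9 - 10)/(4 - 10) = -0.116111
L_1(8.9) = (8.9 - 4)/(7 - 4) × (8.9 - 10)/(7 - 10) = 0.598889
L_2(8.9) = (8.9 - 4)/(10 - 4) × (8.9 - 7)/(10 - 7) = 0.517222

P(8.9) = 5×L_0(8.9) + (-2)×L_1(8.9) + (-9)×L_2(8.9)
P(8.9) = -6.433333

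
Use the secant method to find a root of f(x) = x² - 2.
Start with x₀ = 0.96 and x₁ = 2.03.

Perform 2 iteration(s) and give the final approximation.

f(x) = x² - 2
x₀ = 0.96, x₁ = 2.03

Secant formula: x_{n+1} = x_n - f(x_n)(x_n - x_{n-1})/(f(x_n) - f(x_{n-1}))

Iteration 1:
  f(0.960000) = -1.078400
  f(2.030000) = 2.120900
  x_2 = 2.030000 - 2.120900×(2.030000 - 0.960000)/(2.120900 - (-1.078400))
       = 1.320669
Iteration 2:
  f(2.030000) = 2.120900
  f(1.320669) = -0.255834
  x_3 = 1.320669 - (-0.255834)×(1.320669 - 2.030000)/(-0.255834 - 2.120900)
       = 1.397022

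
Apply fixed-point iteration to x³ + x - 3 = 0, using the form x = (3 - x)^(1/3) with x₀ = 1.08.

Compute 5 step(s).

Equation: x³ + x - 3 = 0
Fixed-point form: x = (3 - x)^(1/3)
x₀ = 1.08

x_1 = g(1.080000) = 1.242893
x_2 = g(1.242893) = 1.206700
x_3 = g(1.206700) = 1.214929
x_4 = g(1.214929) = 1.213068
x_5 = g(1.213068) = 1.213489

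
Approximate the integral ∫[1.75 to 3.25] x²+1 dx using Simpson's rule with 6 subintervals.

f(x) = x²+1
a = 1.75, b = 3.25, n = 6
h = (b - a)/n = 0.250000

Simpson's rule: (h/3)[f(x₀) + 4f(x₁) + 2f(x₂) + ... + f(xₙ)]

x_0 = 1.7500, f(x_0) = 4.062500, coefficient = 1
x_1 = 2.0000, f(x_1) = 5.000000, coefficient = 4
x_2 = 2.2500, f(x_2) = 6.062500, coefficient = 2
x_3 = 2.5000, f(x_3) = 7.250000, coefficient = 4
x_4 = 2.7500, f(x_4) = 8.562500, coefficient = 2
x_5 = 3.0000, f(x_5) = 10.000000, coefficient = 4
x_6 = 3.2500, f(x_6) = 11.562500, coefficient = 1

I ≈ (0.250000/3) × 133.875000 = 11.156250
Exact value: 11.156250
Error: 0.000000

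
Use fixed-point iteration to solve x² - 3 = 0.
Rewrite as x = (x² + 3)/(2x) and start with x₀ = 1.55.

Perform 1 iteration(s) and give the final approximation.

Equation: x² - 3 = 0
Fixed-point form: x = (x² + 3)/(2x)
x₀ = 1.55

x_1 = g(1.550000) = 1.742742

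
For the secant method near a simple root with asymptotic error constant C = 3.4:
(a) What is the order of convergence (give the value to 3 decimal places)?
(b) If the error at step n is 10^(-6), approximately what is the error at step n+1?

(a) Secant method has superlinear convergence with order φ = (1+√5)/2 ≈ 1.618.
    This means |e_{n+1}| ≈ C|e_n|^1.618.

(b) With |e_n| = 10^(-6) and C = 3.4:
    |e_{n+1}| ≈ 3.4 × (10^(-6))^1.618 = 3.4 × 10^(-9.71)

(a) ≈ 1.618 (golden ratio); (b) |e_{n+1}| ≈ 6.657e-10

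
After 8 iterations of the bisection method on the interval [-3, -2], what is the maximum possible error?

Bisection error bound: |error| ≤ (b-a)/2^n
|error| ≤ (-2 - (-3))/2^8 = 1/2^8
|error| ≤ 0.0039062500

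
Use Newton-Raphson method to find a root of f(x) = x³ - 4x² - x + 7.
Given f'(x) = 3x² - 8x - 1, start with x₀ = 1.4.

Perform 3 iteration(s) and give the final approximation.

f(x) = x³ - 4x² - x + 7
f'(x) = 3x² - 8x - 1
x₀ = 1.4

Newton-Raphson formula: x_{n+1} = x_n - f(x_n)/f'(x_n)

Iteration 1:
  f(1.400000) = 0.504000
  f'(1.400000) = -6.320000
  x_1 = 1.400000 - 0.504000/(-6.320000) = 1.479747
Iteration 2:
  f(1.479747) = 0.001779
  f'(1.479747) = -6.269023
  x_2 = 1.479747 - 0.001779/(-6.269023) = 1.480031
Iteration 3:
  f(1.480031) = 0.000000
  f'(1.480031) = -6.268773
  x_3 = 1.480031 - 0.000000/(-6.268773) = 1.480031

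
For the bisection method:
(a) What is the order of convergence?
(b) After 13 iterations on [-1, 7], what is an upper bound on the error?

(a) Bisection has linear (order 1) convergence; the error is halved each step.

(b) Error bound = (b-a)/2^n = (7 - (-1))/2^{13}
    = 8/2^{13}

(a) 1 (linear); (b) error ≤ 9.77e-04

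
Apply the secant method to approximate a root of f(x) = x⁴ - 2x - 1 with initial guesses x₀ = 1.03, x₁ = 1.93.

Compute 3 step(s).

f(x) = x⁴ - 2x - 1
x₀ = 1.03, x₁ = 1.93

Secant formula: x_{n+1} = x_n - f(x_n)(x_n - x_{n-1})/(f(x_n) - f(x_{n-1}))

Iteration 1:
  f(1.030000) = -1.934491
  f(1.930000) = 9.014880
  x_2 = 1.930000 - 9.014880×(1.930000 - 1.030000)/(9.014880 - (-1.934491))
       = 1.189008
Iteration 2:
  f(1.930000) = 9.014880
  f(1.189008) = -1.379353
  x_3 = 1.189008 - (-1.379353)×(1.189008 - 1.930000)/(-1.379353 - 9.014880)
       = 1.287341
Iteration 3:
  f(1.189008) = -1.379353
  f(1.287341) = -0.828217
  x_4 = 1.287341 - (-0.828217)×(1.287341 - 1.189008)/(-0.828217 - (-1.379353))
       = 1.435109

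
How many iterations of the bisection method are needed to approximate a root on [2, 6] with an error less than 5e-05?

We need (b-a)/2^n ≤ 5e-05
(6 - 2)/2^n ≤ 5e-05
4/2^n ≤ 5e-05
2^n ≥ 80000
n ≥ log₂(80000) = 16.29
n ≥ 17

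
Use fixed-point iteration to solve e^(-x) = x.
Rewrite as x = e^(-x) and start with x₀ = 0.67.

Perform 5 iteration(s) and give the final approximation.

Equation: e^(-x) = x
Fixed-point form: x = e^(-x)
x₀ = 0.67

x_1 = g(0.670000) = 0.511709
x_2 = g(0.511709) = 0.599470
x_3 = g(0.599470) = 0.549102
x_4 = g(0.549102) = 0.577468
x_5 = g(0.577468) = 0.561318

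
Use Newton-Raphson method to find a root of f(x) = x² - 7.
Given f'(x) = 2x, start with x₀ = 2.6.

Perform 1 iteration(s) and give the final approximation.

f(x) = x² - 7
f'(x) = 2x
x₀ = 2.6

Newton-Raphson formula: x_{n+1} = x_n - f(x_n)/f'(x_n)

Iteration 1:
  f(2.600000) = -0.240000
  f'(2.600000) = 5.200000
  x_1 = 2.600000 - (-0.240000)/5.200000 = 2.646154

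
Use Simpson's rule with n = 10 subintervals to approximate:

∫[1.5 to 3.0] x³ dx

f(x) = x³
a = 1.5, b = 3.0, n = 10
h = (b - a)/n = 0.150000

Simpson's rule: (h/3)[f(x₀) + 4f(x₁) + 2f(x₂) + ... + f(xₙ)]

x_0 = 1.5000, f(x_0) = 3.375000, coefficient = 1
x_1 = 1.6500, f(x_1) = 4.492125, coefficient = 4
x_2 = 1.8000, f(x_2) = 5.832000, coefficient = 2
x_3 = 1.9500, f(x_3) = 7.414875, coefficient = 4
x_4 = 2.1000, f(x_4) = 9.261000, coefficient = 2
x_5 = 2.2500, f(x_5) = 11.390625, coefficient = 4
x_6 = 2.4000, f(x_6) = 13.824000, coefficient = 2
x_7 = 2.5500, f(x_7) = 16.581375, coefficient = 4
x_8 = 2.7000, f(x_8) = 19.683000, coefficient = 2
x_9 = 2.8500, f(x_9) = 23.149125, coefficient = 4
x_10 = 3.0000, f(x_10) = 27.000000, coefficient = 1

I ≈ (0.150000/3) × 379.687500 = 18.984375
Exact value: 18.984375
Error: 0.000000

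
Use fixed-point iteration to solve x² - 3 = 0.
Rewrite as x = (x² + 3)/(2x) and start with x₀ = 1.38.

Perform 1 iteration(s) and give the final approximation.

Equation: x² - 3 = 0
Fixed-point form: x = (x² + 3)/(2x)
x₀ = 1.38

x_1 = g(1.380000) = 1.776957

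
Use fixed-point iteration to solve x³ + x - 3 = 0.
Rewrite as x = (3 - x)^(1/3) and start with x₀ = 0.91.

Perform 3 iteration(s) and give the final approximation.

Equation: x³ + x - 3 = 0
Fixed-point form: x = (3 - x)^(1/3)
x₀ = 0.91

x_1 = g(0.910000) = 1.278543
x_2 = g(1.278543) = 1.198483
x_3 = g(1.198483) = 1.216782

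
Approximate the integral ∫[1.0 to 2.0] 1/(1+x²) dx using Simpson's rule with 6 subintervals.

f(x) = 1/(1+x²)
a = 1.0, b = 2.0, n = 6
h = (b - a)/n = 0.166667

Simpson's rule: (h/3)[f(x₀) + 4f(x₁) + 2f(x₂) + ... + f(xₙ)]

x_0 = 1.0000, f(x_0) = 0.500000, coefficient = 1
x_1 = 1.1667, f(x_1) = 0.423529, coefficient = 4
x_2 = 1.3333, f(x_2) = 0.360000, coefficient = 2
x_3 = 1.5000, f(x_3) = 0.307692, coefficient = 4
x_4 = 1.6667, f(x_4) = 0.264706, coefficient = 2
x_5 = 1.8333, f(x_5) = 0.229299, coefficient = 4
x_6 = 2.0000, f(x_6) = 0.200000, coefficient = 1

I ≈ (0.166667/3) × 5.791496 = 0.321750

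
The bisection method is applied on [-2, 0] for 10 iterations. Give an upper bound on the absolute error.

Bisection error bound: |error| ≤ (b-a)/2^n
|error| ≤ (0 - (-2))/2^10 = 2/2^10
|error| ≤ 0.0019531250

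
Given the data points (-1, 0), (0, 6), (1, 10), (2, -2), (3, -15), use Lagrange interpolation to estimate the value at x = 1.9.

Lagrange interpolation formula:
P(x) = Σ yᵢ × Lᵢ(x)
where Lᵢ(x) = Π_{j≠i} (x - xⱼ)/(xᵢ - xⱼ)

L_0(1.9) = (1.9 - 0)/(-1 - 0) × (1.9 - 1)/(-1 - 1) × (1.9 - 2)/(-1 - 2) × (1.9 - 3)/(-1 - 3) = 0.007838
L_1(1.9) = (1.9 - (-1))/(0 - (-1)) × (1.9 - 1)/(0 - 1) × (1.9 - 2)/(0 - 2) × (1.9 - 3)/(0 - 3) = -0.047850
L_2(1.9) = (1.9 - (-1))/(1 - (-1)) × (1.9 - 0)/(1 - 0) × (1.9 - 2)/(1 - 2) × (1.9 - 3)/(1 - 3) = 0.151525
L_3(1.9) = (1.9 - (-1))/(2 - (-1)) × (1.9 - 0)/(2 - 0) × (1.9 - 1)/(2 - 1) × (1.9 - 3)/(2 - 3) = 0.909150
L_4(1.9) = (1.9 - (-1))/(3 - (-1)) × (1.9 - 0)/(3 - 0) × (1.9 - 1)/(3 - 1) × (1.9 - 2)/(3 - 2) = -0.020663

P(1.9) = 0×L_0(1.9) + 6×L_1(1.9) + 10×L_2(1.9) + (-2)×L_3(1.9) + (-15)×L_4(1.9)
P(1.9) = -0.280212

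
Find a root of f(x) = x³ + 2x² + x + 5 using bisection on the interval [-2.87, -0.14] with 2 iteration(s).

f(x) = x³ + 2x² + x + 5
Initial interval: [-2.87, -0.14]

Iteration 1:
  c_1 = (-2.870000 + (-0.140000))/2 = -1.505000
  f(c_1) = f(-1.505000) = 4.616187
  f(a) × f(c) < 0, new interval: [-2.870000, -1.505000]
Iteration 2:
  c_2 = (-2.870000 + (-1.505000))/2 = -2.187500
  f(c_2) = f(-2.187500) = 1.915283
  f(a) × f(c) < 0, new interval: [-2.870000, -2.187500]

After 2 iteration(s), the approximation is c_2 = -2.187500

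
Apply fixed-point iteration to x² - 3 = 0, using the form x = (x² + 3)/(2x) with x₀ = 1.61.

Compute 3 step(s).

Equation: x² - 3 = 0
Fixed-point form: x = (x² + 3)/(2x)
x₀ = 1.61

x_1 = g(1.610000) = 1.736677
x_2 = g(1.736677) = 1.732057
x_3 = g(1.732057) = 1.732051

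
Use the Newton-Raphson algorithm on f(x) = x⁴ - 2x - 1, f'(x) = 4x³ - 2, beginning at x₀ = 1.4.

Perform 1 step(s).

f(x) = x⁴ - 2x - 1
f'(x) = 4x³ - 2
x₀ = 1.4

Newton-Raphson formula: x_{n+1} = x_n - f(x_n)/f'(x_n)

Iteration 1:
  f(1.400000) = 0.041600
  f'(1.400000) = 8.976000
  x_1 = 1.400000 - 0.041600/8.976000 = 1.395365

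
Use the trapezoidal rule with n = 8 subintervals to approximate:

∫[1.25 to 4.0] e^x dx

f(x) = e^x
a = 1.25, b = 4.0, n = 8
h = (b - a)/n = 0.343750

Trapezoidal rule: (h/2)[f(x₀) + 2f(x₁) + 2f(x₂) + ... + f(xₙ)]

x_0 = 1.2500, f(x_0) = 3.490343, coefficient = 1
x_1 = 1.5938, f(x_1) = 4.922173, coefficient = 2
x_2 = 1.9375, f(x_2) = 6.941376, coefficient = 2
x_3 = 2.2812, f(x_3) = 9.788909, coefficient = 2
x_4 = 2.6250, f(x_4) = 13.804574, coefficient = 2
x_5 = 2.9688, f(x_5) = 19.467570, coefficient = 2
x_6 = 3.3125, f(x_6) = 27.453674, coefficient = 2
x_7 = 3.6562, f(x_7) = 38.715886, coefficient = 2
x_8 = 4.0000, f(x_8) = 54.598150, coefficient = 1

I ≈ (0.343750/2) × 300.276815 = 51.610078
Exact value: 51.107807
Error: 0.502271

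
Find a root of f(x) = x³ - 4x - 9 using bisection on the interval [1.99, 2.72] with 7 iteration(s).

f(x) = x³ - 4x - 9
Initial interval: [1.99, 2.72]

Iteration 1:
  c_1 = (1.990000 + 2.720000)/2 = 2.355000
  f(c_1) = f(2.355000) = -5.359111
  f(a) × f(c) ≥ 0, new interval: [2.355000, 2.720000]
Iteration 2:
  c_2 = (2.355000 + 2.720000)/2 = 2.537500
  f(c_2) = f(2.537500) = -2.811275
  f(a) × f(c) ≥ 0, new interval: [2.537500, 2.720000]
Iteration 3:
  c_3 = (2.537500 + 2.720000)/2 = 2.628750
  f(c_3) = f(2.628750) = -1.349479
  f(a) × f(c) ≥ 0, new interval: [2.628750, 2.720000]
Iteration 4:
  c_4 = (2.628750 + 2.720000)/2 = 2.674375
  f(c_4) = f(2.674375) = -0.569617
  f(a) × f(c) ≥ 0, new interval: [2.674375, 2.720000]
Iteration 5:
  c_5 = (2.674375 + 2.720000)/2 = 2.697188
  f(c_5) = f(2.697188) = -0.167195
  f(a) × f(c) ≥ 0, new interval: [2.697188, 2.720000]
Iteration 6:
  c_6 = (2.697188 + 2.720000)/2 = 2.708594
  f(c_6) = f(2.708594) = 0.037169
  f(a) × f(c) < 0, new interval: [2.697188, 2.708594]
Iteration 7:
  c_7 = (2.697188 + 2.708594)/2 = 2.702891
  f(c_7) = f(2.702891) = -0.065277
  f(a) × f(c) ≥ 0, new interval: [2.702891, 2.708594]

After 7 iteration(s), the approximation is c_7 = 2.702891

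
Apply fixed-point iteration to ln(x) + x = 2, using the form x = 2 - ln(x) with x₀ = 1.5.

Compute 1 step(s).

Equation: ln(x) + x = 2
Fixed-point form: x = 2 - ln(x)
x₀ = 1.5

x_1 = g(1.500000) = 1.594535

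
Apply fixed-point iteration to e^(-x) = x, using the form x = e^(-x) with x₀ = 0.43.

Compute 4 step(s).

Equation: e^(-x) = x
Fixed-point form: x = e^(-x)
x₀ = 0.43

x_1 = g(0.430000) = 0.650509
x_2 = g(0.650509) = 0.521780
x_3 = g(0.521780) = 0.593463
x_4 = g(0.593463) = 0.552411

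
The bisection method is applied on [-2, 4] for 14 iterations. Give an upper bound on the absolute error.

Bisection error bound: |error| ≤ (b-a)/2^n
|error| ≤ (4 - (-2))/2^14 = 6/2^14
|error| ≤ 0.0003662109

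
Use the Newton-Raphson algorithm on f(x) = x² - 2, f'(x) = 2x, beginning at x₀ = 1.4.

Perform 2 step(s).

f(x) = x² - 2
f'(x) = 2x
x₀ = 1.4

Newton-Raphson formula: x_{n+1} = x_n - f(x_n)/f'(x_n)

Iteration 1:
  f(1.400000) = -0.040000
  f'(1.400000) = 2.800000
  x_1 = 1.400000 - (-0.040000)/2.800000 = 1.414286
Iteration 2:
  f(1.414286) = 0.000204
  f'(1.414286) = 2.828571
  x_2 = 1.414286 - 0.000204/2.828571 = 1.414214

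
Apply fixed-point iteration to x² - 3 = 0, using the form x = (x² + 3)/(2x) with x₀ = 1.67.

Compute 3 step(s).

Equation: x² - 3 = 0
Fixed-point form: x = (x² + 3)/(2x)
x₀ = 1.67

x_1 = g(1.670000) = 1.733204
x_2 = g(1.733204) = 1.732051
x_3 = g(1.732051) = 1.732051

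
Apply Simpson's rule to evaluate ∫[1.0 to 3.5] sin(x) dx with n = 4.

f(x) = sin(x)
a = 1.0, b = 3.5, n = 4
h = (b - a)/n = 0.625000

Simpson's rule: (h/3)[f(x₀) + 4f(x₁) + 2f(x₂) + ... + f(xₙ)]

x_0 = 1.0000, f(x_0) = 0.841471, coefficient = 1
x_1 = 1.6250, f(x_1) = 0.998531, coefficient = 4
x_2 = 2.2500, f(x_2) = 0.778073, coefficient = 2
x_3 = 2.8750, f(x_3) = 0.263446, coefficient = 4
x_4 = 3.5000, f(x_4) = -0.350783, coefficient = 1

I ≈ (0.625000/3) × 7.094743 = 1.478072
Exact value: 1.476759
Error: 0.001313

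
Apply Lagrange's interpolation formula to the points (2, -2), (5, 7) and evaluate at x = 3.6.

Lagrange interpolation formula:
P(x) = Σ yᵢ × Lᵢ(x)
where Lᵢ(x) = Π_{j≠i} (x - xⱼ)/(xᵢ - xⱼ)

L_0(3.6) = (3.6 - 5)/(2 - 5) = 0.466667
L_1(3.6) = (3.6 - 2)/(5 - 2) = 0.533333

P(3.6) = (-2)×L_0(3.6) + 7×L_1(3.6)
P(3.6) = 2.800000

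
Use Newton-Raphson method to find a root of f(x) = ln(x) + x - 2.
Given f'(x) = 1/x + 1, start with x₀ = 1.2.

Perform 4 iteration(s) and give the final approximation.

f(x) = ln(x) + x - 2
f'(x) = 1/x + 1
x₀ = 1.2

Newton-Raphson formula: x_{n+1} = x_n - f(x_n)/f'(x_n)

Iteration 1:
  f(1.200000) = -0.617678
  f'(1.200000) = 1.833333
  x_1 = 1.200000 - (-0.617678)/1.833333 = 1.536916
Iteration 2:
  f(1.536916) = -0.033307
  f'(1.536916) = 1.650654
  x_2 = 1.536916 - (-0.033307)/1.650654 = 1.557094
Iteration 3:
  f(1.557094) = -0.000085
  f'(1.557094) = 1.642222
  x_3 = 1.557094 - (-0.000085)/1.642222 = 1.557146
Iteration 4:
  f(1.557146) = 0.000000
  f'(1.557146) = 1.642201
  x_4 = 1.557146 - 0.000000/1.642201 = 1.557146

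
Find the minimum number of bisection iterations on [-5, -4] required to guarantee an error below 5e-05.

We need (b-a)/2^n ≤ 5e-05
(-4 - (-5))/2^n ≤ 5e-05
1/2^n ≤ 5e-05
2^n ≥ 20000
n ≥ log₂(20000) = 14.29
n ≥ 15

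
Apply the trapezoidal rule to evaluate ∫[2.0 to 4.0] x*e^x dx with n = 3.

f(x) = x*e^x
a = 2.0, b = 4.0, n = 3
h = (b - a)/n = 0.666667

Trapezoidal rule: (h/2)[f(x₀) + 2f(x₁) + 2f(x₂) + ... + f(xₙ)]

x_0 = 2.0000, f(x_0) = 14.778112, coefficient = 1
x_1 = 2.6667, f(x_1) = 38.378443, coefficient = 2
x_2 = 3.3333, f(x_2) = 93.438750, coefficient = 2
x_3 = 4.0000, f(x_3) = 218.392600, coefficient = 1

I ≈ (0.666667/2) × 496.805097 = 165.601699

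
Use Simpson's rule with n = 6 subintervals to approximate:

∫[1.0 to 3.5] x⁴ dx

f(x) = x⁴
a = 1.0, b = 3.5, n = 6
h = (b - a)/n = 0.416667

Simpson's rule: (h/3)[f(x₀) + 4f(x₁) + 2f(x₂) + ... + f(xₙ)]

x_0 = 1.0000, f(x_0) = 1.000000, coefficient = 1
x_1 = 1.4167, f(x_1) = 4.027826, coefficient = 4
x_2 = 1.8333, f(x_2) = 11.297068, coefficient = 2
x_3 = 2.2500, f(x_3) = 25.628906, coefficient = 4
x_4 = 2.6667, f(x_4) = 50.567901, coefficient = 2
x_5 = 3.0833, f(x_5) = 90.381993, coefficient = 4
x_6 = 3.5000, f(x_6) = 150.062500, coefficient = 1

I ≈ (0.416667/3) × 754.947338 = 104.853797
Exact value: 104.843750
Error: 0.010047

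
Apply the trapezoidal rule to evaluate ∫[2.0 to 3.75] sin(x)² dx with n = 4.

f(x) = sin(x)²
a = 2.0, b = 3.75, n = 4
h = (b - a)/n = 0.437500

Trapezoidal rule: (h/2)[f(x₀) + 2f(x₁) + 2f(x₂) + ... + f(xₙ)]

x_0 = 2.0000, f(x_0) = 0.826822, coefficient = 1
x_1 = 2.4375, f(x_1) = 0.419052, coefficient = 2
x_2 = 2.8750, f(x_2) = 0.069404, coefficient = 2
x_3 = 3.3125, f(x_3) = 0.028926, coefficient = 2
x_4 = 3.7500, f(x_4) = 0.326682, coefficient = 1

I ≈ (0.437500/2) × 2.188268 = 0.478684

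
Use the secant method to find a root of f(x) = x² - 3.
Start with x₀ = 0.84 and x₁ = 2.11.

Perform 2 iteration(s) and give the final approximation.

f(x) = x² - 3
x₀ = 0.84, x₁ = 2.11

Secant formula: x_{n+1} = x_n - f(x_n)(x_n - x_{n-1})/(f(x_n) - f(x_{n-1}))

Iteration 1:
  f(0.840000) = -2.294400
  f(2.110000) = 1.452100
  x_2 = 2.110000 - 1.452100×(2.110000 - 0.840000)/(1.452100 - (-2.294400))
       = 1.617763
Iteration 2:
  f(2.110000) = 1.452100
  f(1.617763) = -0.382844
  x_3 = 1.617763 - (-0.382844)×(1.617763 - 2.110000)/(-0.382844 - 1.452100)
       = 1.720463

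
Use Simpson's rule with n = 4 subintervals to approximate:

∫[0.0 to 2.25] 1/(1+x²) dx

f(x) = 1/(1+x²)
a = 0.0, b = 2.25, n = 4
h = (b - a)/n = 0.562500

Simpson's rule: (h/3)[f(x₀) + 4f(x₁) + 2f(x₂) + ... + f(xₙ)]

x_0 = 0.0000, f(x_0) = 1.000000, coefficient = 1
x_1 = 0.5625, f(x_1) = 0.759644, coefficient = 4
x_2 = 1.1250, f(x_2) = 0.441379, coefficient = 2
x_3 = 1.6875, f(x_3) = 0.259898, coefficient = 4
x_4 = 2.2500, f(x_4) = 0.164948, coefficient = 1

I ≈ (0.562500/3) × 6.125877 = 1.148602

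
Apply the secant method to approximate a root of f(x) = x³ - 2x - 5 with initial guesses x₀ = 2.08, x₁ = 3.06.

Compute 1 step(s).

f(x) = x³ - 2x - 5
x₀ = 2.08, x₁ = 3.06

Secant formula: x_{n+1} = x_n - f(x_n)(x_n - x_{n-1})/(f(x_n) - f(x_{n-1}))

Iteration 1:
  f(2.080000) = -0.161088
  f(3.060000) = 17.532616
  x_2 = 3.060000 - 17.532616×(3.060000 - 2.080000)/(17.532616 - (-0.161088))
       = 2.088922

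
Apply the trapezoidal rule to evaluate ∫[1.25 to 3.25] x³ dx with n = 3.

f(x) = x³
a = 1.25, b = 3.25, n = 3
h = (b - a)/n = 0.666667

Trapezoidal rule: (h/2)[f(x₀) + 2f(x₁) + 2f(x₂) + ... + f(xₙ)]

x_0 = 1.2500, f(x_0) = 1.953125, coefficient = 1
x_1 = 1.9167, f(x_1) = 7.041088, coefficient = 2
x_2 = 2.5833, f(x_2) = 17.240162, coefficient = 2
x_3 = 3.2500, f(x_3) = 34.328125, coefficient = 1

I ≈ (0.666667/2) × 84.843750 = 28.281250
Exact value: 27.281250
Error: 1.000000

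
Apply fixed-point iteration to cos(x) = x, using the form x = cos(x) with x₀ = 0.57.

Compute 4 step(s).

Equation: cos(x) = x
Fixed-point form: x = cos(x)
x₀ = 0.57

x_1 = g(0.570000) = 0.841901
x_2 = g(0.841901) = 0.666046
x_3 = g(0.666046) = 0.786271
x_4 = g(0.786271) = 0.706489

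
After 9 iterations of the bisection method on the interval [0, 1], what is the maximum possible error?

Bisection error bound: |error| ≤ (b-a)/2^n
|error| ≤ (1 - 0)/2^9 = 1/2^9
|error| ≤ 0.0019531250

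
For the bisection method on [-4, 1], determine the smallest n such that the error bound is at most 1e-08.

We need (b-a)/2^n ≤ 1e-08
(1 - (-4))/2^n ≤ 1e-08
5/2^n ≤ 1e-08
2^n ≥ 500000000
n ≥ log₂(500000000) = 28.90
n ≥ 29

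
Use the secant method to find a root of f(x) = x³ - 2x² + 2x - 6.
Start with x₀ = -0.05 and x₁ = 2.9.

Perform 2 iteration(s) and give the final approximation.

f(x) = x³ - 2x² + 2x - 6
x₀ = -0.05, x₁ = 2.9

Secant formula: x_{n+1} = x_n - f(x_n)(x_n - x_{n-1})/(f(x_n) - f(x_{n-1}))

Iteration 1:
  f(-0.050000) = -6.105125
  f(2.900000) = 7.369000
  x_2 = 2.900000 - 7.369000×(2.900000 - (-0.050000))/(7.369000 - (-6.105125))
       = 1.286645
Iteration 2:
  f(2.900000) = 7.369000
  f(1.286645) = -4.607638
  x_3 = 1.286645 - (-4.607638)×(1.286645 - 2.900000)/(-4.607638 - 7.369000)
       = 1.907333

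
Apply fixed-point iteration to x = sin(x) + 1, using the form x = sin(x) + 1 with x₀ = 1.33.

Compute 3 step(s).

Equation: x = sin(x) + 1
Fixed-point form: x = sin(x) + 1
x₀ = 1.33

x_1 = g(1.330000) = 1.971148
x_2 = g(1.971148) = 1.920924
x_3 = g(1.920924) = 1.939329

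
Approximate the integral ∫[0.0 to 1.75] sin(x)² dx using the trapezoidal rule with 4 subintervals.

f(x) = sin(x)²
a = 0.0, b = 1.75, n = 4
h = (b - a)/n = 0.437500

Trapezoidal rule: (h/2)[f(x₀) + 2f(x₁) + 2f(x₂) + ... + f(xₙ)]

x_0 = 0.0000, f(x_0) = 0.000000, coefficient = 1
x_1 = 0.4375, f(x_1) = 0.179502, coefficient = 2
x_2 = 0.8750, f(x_2) = 0.589123, coefficient = 2
x_3 = 1.3125, f(x_3) = 0.934754, coefficient = 2
x_4 = 1.7500, f(x_4) = 0.968228, coefficient = 1

I ≈ (0.437500/2) × 4.374985 = 0.957028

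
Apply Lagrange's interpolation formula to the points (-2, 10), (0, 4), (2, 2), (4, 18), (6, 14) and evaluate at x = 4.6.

Lagrange interpolation formula:
P(x) = Σ yᵢ × Lᵢ(x)
where Lᵢ(x) = Π_{j≠i} (x - xⱼ)/(xᵢ - xⱼ)

L_0(4.6) = (4.6 - 0)/(-2 - 0) × (4.6 - 2)/(-2 - 2) × (4.6 - 4)/(-2 - 4) × (4.6 - 6)/(-2 - 6) = -0.026162
L_1(4.6) = (4.6 - (-2))/(0 - (-2)) × (4.6 - 2)/(0 - 2) × (4.6 - 4)/(0 - 4) × (4.6 - 6)/(0 - 6) = 0.150150
L_2(4.6) = (4.6 - (-2))/(2 - (-2)) × (4.6 - 0)/(2 - 0) × (4.6 - 4)/(2 - 4) × (4.6 - 6)/(2 - 6) = -0.398475
L_3(4.6) = (4.6 - (-2))/(4 - (-2)) × (4.6 - 0)/(4 - 0) × (4.6 - 2)/(4 - 2) × (4.6 - 6)/(4 - 6) = 1.151150
L_4(4.6) = (4.6 - (-2))/(6 - (-2)) × (4.6 - 0)/(6 - 0) × (4.6 - 2)/(6 - 2) × (4.6 - 4)/(6 - 4) = 0.123337

P(4.6) = 10×L_0(4.6) + 4×L_1(4.6) + 2×L_2(4.6) + 18×L_3(4.6) + 14×L_4(4.6)
P(4.6) = 21.989450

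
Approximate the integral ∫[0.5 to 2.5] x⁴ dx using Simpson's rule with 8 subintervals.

f(x) = x⁴
a = 0.5, b = 2.5, n = 8
h = (b - a)/n = 0.250000

Simpson's rule: (h/3)[f(x₀) + 4f(x₁) + 2f(x₂) + ... + f(xₙ)]

x_0 = 0.5000, f(x_0) = 0.062500, coefficient = 1
x_1 = 0.7500, f(x_1) = 0.316406, coefficient = 4
x_2 = 1.0000, f(x_2) = 1.000000, coefficient = 2
x_3 = 1.2500, f(x_3) = 2.441406, coefficient = 4
x_4 = 1.5000, f(x_4) = 5.062500, coefficient = 2
x_5 = 1.7500, f(x_5) = 9.378906, coefficient = 4
x_6 = 2.0000, f(x_6) = 16.000000, coefficient = 2
x_7 = 2.2500, f(x_7) = 25.628906, coefficient = 4
x_8 = 2.5000, f(x_8) = 39.062500, coefficient = 1

I ≈ (0.250000/3) × 234.312500 = 19.526042
Exact value: 19.525000
Error: 0.001042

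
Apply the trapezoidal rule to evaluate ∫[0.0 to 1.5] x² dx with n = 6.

f(x) = x²
a = 0.0, b = 1.5, n = 6
h = (b - a)/n = 0.250000

Trapezoidal rule: (h/2)[f(x₀) + 2f(x₁) + 2f(x₂) + ... + f(xₙ)]

x_0 = 0.0000, f(x_0) = 0.000000, coefficient = 1
x_1 = 0.2500, f(x_1) = 0.062500, coefficient = 2
x_2 = 0.5000, f(x_2) = 0.250000, coefficient = 2
x_3 = 0.7500, f(x_3) = 0.562500, coefficient = 2
x_4 = 1.0000, f(x_4) = 1.000000, coefficient = 2
x_5 = 1.2500, f(x_5) = 1.562500, coefficient = 2
x_6 = 1.5000, f(x_6) = 2.250000, coefficient = 1

I ≈ (0.250000/2) × 9.125000 = 1.140625
Exact value: 1.125000
Error: 0.015625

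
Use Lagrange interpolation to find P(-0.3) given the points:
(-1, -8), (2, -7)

Lagrange interpolation formula:
P(x) = Σ yᵢ × Lᵢ(x)
where Lᵢ(x) = Π_{j≠i} (x - xⱼ)/(xᵢ - xⱼ)

L_0(-0.3) = (-0.3 - 2)/(-1 - 2) = 0.766667
L_1(-0.3) = (-0.3 - (-1))/(2 - (-1)) = 0.233333

P(-0.3) = (-8)×L_0(-0.3) + (-7)×L_1(-0.3)
P(-0.3) = -7.766667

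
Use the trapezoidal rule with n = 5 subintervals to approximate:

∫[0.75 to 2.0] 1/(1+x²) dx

f(x) = 1/(1+x²)
a = 0.75, b = 2.0, n = 5
h = (b - a)/n = 0.250000

Trapezoidal rule: (h/2)[f(x₀) + 2f(x₁) + 2f(x₂) + ... + f(xₙ)]

x_0 = 0.7500, f(x_0) = 0.640000, coefficient = 1
x_1 = 1.0000, f(x_1) = 0.500000, coefficient = 2
x_2 = 1.2500, f(x_2) = 0.390244, coefficient = 2
x_3 = 1.5000, f(x_3) = 0.307692, coefficient = 2
x_4 = 1.7500, f(x_4) = 0.246154, coefficient = 2
x_5 = 2.0000, f(x_5) = 0.200000, coefficient = 1

I ≈ (0.250000/2) × 3.728180 = 0.466023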